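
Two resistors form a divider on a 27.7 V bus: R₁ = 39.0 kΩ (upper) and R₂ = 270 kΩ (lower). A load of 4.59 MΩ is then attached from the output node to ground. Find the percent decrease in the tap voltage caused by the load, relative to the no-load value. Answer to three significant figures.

The divider's output (Thévenin) resistance is R₁‖R₂ = 34.08 kΩ.
Fractional drop under load = R_th/(R_th + R_L) = 34.08 / (34.08 + 4590) = 0.007370.
So the output falls by 0.737 %.

0.737 %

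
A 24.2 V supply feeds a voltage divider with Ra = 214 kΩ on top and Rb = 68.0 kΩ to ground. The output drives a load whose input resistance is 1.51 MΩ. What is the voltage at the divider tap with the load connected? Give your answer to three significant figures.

V_out ≈ 5.64 V

The load sits in parallel with Rb: Rb‖R_L = (68.0 × 1510) / (68.0 + 1510) = 65.07 kΩ.
V_out = 24.2 × 65.07 / (214 + 65.07) = 24.2 × 65.07/279.1 = 5.64 V.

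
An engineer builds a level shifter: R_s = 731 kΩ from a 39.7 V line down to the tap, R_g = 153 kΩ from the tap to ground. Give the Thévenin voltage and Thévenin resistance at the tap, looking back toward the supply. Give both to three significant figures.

V_th = 6.87 V, R_th = 127 kΩ

V_th is the open-circuit tap voltage: 39.7 × 153/(731 + 153) = 6.87 V.
With the supply zeroed, R_s and R_g appear in parallel from the tap: R_th = R_s‖R_g = (731 × 153)/884.0 = 127 kΩ.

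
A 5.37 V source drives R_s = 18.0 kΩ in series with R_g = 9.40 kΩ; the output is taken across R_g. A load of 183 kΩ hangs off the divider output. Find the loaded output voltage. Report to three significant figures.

The load sits in parallel with R_g: R_g‖R_L = (9.40 × 183) / (9.40 + 183) = 8.941 kΩ.
V_out = 5.37 × 8.941 / (18.0 + 8.941) = 5.37 × 8.941/26.94 = 1.78 V.

V_out ≈ 1.78 V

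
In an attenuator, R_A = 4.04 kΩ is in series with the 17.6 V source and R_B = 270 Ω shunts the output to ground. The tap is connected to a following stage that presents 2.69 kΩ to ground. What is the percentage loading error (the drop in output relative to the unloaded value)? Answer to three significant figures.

8.60 %

Unloaded V = 17.6 × 270/4310 = 1.1026 V.
Loaded: R_B‖R_L = 245.4 Ω, giving V = 17.6 × 245.4/4285 = 1.0077 V.
Drop = (1.1026 − 1.0077) / 1.1026 = 8.60 %.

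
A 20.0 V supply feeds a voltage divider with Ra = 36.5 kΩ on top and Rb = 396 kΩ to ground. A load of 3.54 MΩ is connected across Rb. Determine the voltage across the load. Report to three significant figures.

V_out ≈ 18.1 V

The load sits in parallel with Rb: Rb‖R_L = (396 × 3540) / (396 + 3540) = 356.2 kΩ.
V_out = 20.0 × 356.2 / (36.5 + 356.2) = 20.0 × 356.2/392.7 = 18.1 V.
(Unloaded it would have been 18.3 V.)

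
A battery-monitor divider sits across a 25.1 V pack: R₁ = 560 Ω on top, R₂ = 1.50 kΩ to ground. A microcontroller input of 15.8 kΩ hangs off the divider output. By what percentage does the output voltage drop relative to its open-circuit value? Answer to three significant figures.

2.52 %

The divider's output (Thévenin) resistance is R₁‖R₂ = 407.8 Ω.
Fractional drop under load = R_th/(R_th + R_L) = 407.8 / (407.8 + 15800) = 0.02516.
So the output falls by 2.52 %.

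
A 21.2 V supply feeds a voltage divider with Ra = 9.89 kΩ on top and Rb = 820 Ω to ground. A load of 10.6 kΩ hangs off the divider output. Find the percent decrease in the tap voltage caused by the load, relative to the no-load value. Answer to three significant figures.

The divider's output (Thévenin) resistance is Ra‖Rb = 757.2 Ω.
Fractional drop under load = R_th/(R_th + R_L) = 757.2 / (757.2 + 10600) = 0.06667.
So the output falls by 6.67 %.

6.67 %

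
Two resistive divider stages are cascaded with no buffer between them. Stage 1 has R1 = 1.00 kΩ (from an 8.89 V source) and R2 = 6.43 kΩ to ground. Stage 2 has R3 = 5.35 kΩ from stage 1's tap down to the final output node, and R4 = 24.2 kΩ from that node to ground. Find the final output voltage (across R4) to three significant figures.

Stage 2 presents R3+R4 = 29.55 kΩ as a load on stage 1's tap.
Stage 1's lower leg becomes R2‖(R3+R4) = 5.281 kΩ, so V_mid = 8.89 × 5.281/6.281 = 7.475 V.
Stage 2 is itself unloaded: V_out = V_mid × R4/(R3+R4) = 7.475 × 24.2/29.55 = 6.12 V.

V_out ≈ 6.12 V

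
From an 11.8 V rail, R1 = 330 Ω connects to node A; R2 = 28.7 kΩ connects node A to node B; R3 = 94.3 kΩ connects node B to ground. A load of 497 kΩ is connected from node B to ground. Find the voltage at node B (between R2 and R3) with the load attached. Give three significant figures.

At node B, R3 is in parallel with the load: R3‖R_L = 79260 Ω.
Below node A the resistance is R2 + (R3‖R_L) = 108000 Ω, so V_A = 11.8 × 108000/108300 = 11.76 V.
Then V_B = V_A × (R3‖R_L)/(R2 + R3‖R_L) = 11.76 × 79260/108000 = 8.64 V.

V ≈ 8.64 V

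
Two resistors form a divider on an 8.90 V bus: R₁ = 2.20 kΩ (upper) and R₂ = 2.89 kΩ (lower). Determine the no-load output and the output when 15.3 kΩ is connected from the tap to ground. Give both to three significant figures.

Open-circuit: V = 8.90 × 2.89/(2.20 + 2.89) = 5.05 V.
With the load, R₂ becomes R₂‖R_L = 2.431 kΩ, so V = 8.90 × 2.431/4.631 = 4.67 V.

Unloaded: 5.05 V; loaded: 4.67 V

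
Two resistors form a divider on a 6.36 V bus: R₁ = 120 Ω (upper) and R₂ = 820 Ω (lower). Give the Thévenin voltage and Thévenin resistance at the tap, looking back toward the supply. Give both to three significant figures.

V_th = 5.55 V, R_th = 105 Ω

V_th is the open-circuit tap voltage: 6.36 × 820/(120 + 820) = 5.55 V.
With the supply zeroed, R₁ and R₂ appear in parallel from the tap: R_th = R₁‖R₂ = (120 × 820)/940.0 = 105 Ω.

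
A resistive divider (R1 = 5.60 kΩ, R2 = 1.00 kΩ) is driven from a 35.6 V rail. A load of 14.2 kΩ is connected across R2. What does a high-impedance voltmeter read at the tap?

V_out ≈ 5.09 V

The load sits in parallel with R2: R2‖R_L = (1.00 × 14.2) / (1.00 + 14.2) = 0.9342 kΩ.
V_out = 35.6 × 0.9342 / (5.60 + 0.9342) = 35.6 × 0.9342/6.534 = 5.09 V.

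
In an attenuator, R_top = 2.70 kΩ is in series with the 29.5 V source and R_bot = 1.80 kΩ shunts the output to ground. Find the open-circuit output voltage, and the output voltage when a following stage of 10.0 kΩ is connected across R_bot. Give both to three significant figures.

Unloaded: 11.8 V; loaded: 10.6 V

Open-circuit: V = 29.5 × 1.80/(2.70 + 1.80) = 11.8 V.
With the load, R_bot becomes R_bot‖R_L = 1.525 kΩ, so V = 29.5 × 1.525/4.225 = 10.6 V.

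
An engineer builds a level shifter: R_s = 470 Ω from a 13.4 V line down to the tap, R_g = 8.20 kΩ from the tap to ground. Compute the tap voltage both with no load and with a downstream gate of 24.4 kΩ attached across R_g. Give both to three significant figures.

Open-circuit: V = 13.4 × 8200/(470 + 8200) = 12.7 V.
With the load, R_g becomes R_g‖R_L = 6137 Ω, so V = 13.4 × 6137/6607 = 12.4 V.

Unloaded: 12.7 V; loaded: 12.4 V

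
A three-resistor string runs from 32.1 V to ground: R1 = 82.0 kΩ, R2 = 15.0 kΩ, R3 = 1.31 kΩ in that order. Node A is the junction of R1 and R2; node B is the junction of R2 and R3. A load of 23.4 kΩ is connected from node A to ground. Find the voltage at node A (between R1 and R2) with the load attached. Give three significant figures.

Below node A the series string R2+R3 = 16.31 kΩ sits in parallel with the 23.4 kΩ load: 9.611 kΩ.
V_A = 32.1 × 9.611/(82.0 + 9.611) = 3.37 V.

V ≈ 3.37 V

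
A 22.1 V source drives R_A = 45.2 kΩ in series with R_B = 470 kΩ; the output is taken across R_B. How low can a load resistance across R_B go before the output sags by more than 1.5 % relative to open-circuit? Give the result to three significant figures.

Output resistance R_th = R_A‖R_B = (45.2 × 470)/515.2 = 41.23 kΩ.
The fractional drop is R_th/(R_th + R_L); requiring this ≤ 0.0150 gives R_L ≥ R_th(1/0.0150 − 1) = 41.23 × 65.67 = 2.71 MΩ.

R_L(min) ≈ 2.71 MΩ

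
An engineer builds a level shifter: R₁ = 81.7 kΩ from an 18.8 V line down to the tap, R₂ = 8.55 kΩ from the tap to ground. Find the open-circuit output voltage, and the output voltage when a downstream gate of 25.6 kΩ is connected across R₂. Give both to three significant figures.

Open-circuit: V = 18.8 × 8.55/(81.7 + 8.55) = 1.78 V.
With the load, R₂ becomes R₂‖R_L = 6.409 kΩ, so V = 18.8 × 6.409/88.11 = 1.37 V.

Unloaded: 1.78 V; loaded: 1.37 V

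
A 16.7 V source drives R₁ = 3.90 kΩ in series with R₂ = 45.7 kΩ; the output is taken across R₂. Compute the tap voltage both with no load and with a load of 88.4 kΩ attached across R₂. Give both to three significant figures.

Open-circuit: V = 16.7 × 45.7/(3.90 + 45.7) = 15.4 V.
With the load, R₂ becomes R₂‖R_L = 30.13 kΩ, so V = 16.7 × 30.13/34.03 = 14.8 V.

Unloaded: 15.4 V; loaded: 14.8 V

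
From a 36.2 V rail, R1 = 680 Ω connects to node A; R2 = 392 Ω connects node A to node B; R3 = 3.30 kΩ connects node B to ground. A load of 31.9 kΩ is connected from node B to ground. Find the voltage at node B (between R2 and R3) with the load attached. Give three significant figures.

At node B, R3 is in parallel with the load: R3‖R_L = 2991 Ω.
Below node A the resistance is R2 + (R3‖R_L) = 3383 Ω, so V_A = 36.2 × 3383/4063 = 30.14 V.
Then V_B = V_A × (R3‖R_L)/(R2 + R3‖R_L) = 30.14 × 2991/3383 = 26.6 V.

V ≈ 26.6 V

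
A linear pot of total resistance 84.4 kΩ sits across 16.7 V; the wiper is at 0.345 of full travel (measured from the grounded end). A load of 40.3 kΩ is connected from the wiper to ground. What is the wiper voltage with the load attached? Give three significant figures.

V ≈ 3.91 V

The wiper splits the pot into (1−α)R = 55.28 kΩ above and αR = 29.12 kΩ below.
Lower section ‖ load = 16.90 kΩ.
V_wiper = 16.7 × 16.90/(55.28 + 16.90) = 3.91 V.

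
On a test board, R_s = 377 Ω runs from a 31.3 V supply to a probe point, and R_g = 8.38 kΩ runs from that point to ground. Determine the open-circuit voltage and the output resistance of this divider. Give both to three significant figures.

V_th is the open-circuit tap voltage: 31.3 × 8380/(377 + 8380) = 30.0 V.
With the supply zeroed, R_s and R_g appear in parallel from the tap: R_th = R_s‖R_g = (377 × 8380)/8757 = 361 Ω.

V_th = 30.0 V, R_th = 361 Ω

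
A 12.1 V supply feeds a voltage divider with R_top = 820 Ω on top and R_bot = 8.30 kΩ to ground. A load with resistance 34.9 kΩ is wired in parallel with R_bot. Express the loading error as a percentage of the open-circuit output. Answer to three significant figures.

The divider's output (Thévenin) resistance is R_top‖R_bot = 746.3 Ω.
Fractional drop under load = R_th/(R_th + R_L) = 746.3 / (746.3 + 34900) = 0.02094.
So the output falls by 2.09 %.

2.09 %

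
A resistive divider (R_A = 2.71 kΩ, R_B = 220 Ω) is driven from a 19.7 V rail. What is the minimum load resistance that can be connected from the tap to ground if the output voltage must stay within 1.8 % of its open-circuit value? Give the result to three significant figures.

Output resistance R_th = R_A‖R_B = (2710 × 220)/2930 = 203.5 Ω.
The fractional drop is R_th/(R_th + R_L); requiring this ≤ 0.0180 gives R_L ≥ R_th(1/0.0180 − 1) = 203.5 × 54.56 = 11.1 kΩ.

R_L(min) ≈ 11.1 kΩ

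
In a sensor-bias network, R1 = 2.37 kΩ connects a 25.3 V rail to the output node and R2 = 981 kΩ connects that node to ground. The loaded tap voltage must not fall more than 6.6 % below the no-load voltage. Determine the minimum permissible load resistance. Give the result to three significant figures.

R_L(min) ≈ 33.5 kΩ

Output resistance R_th = R1‖R2 = (2.37 × 981)/983.4 = 2.364 kΩ.
The fractional drop is R_th/(R_th + R_L); requiring this ≤ 0.0660 gives R_L ≥ R_th(1/0.0660 − 1) = 2.364 × 14.15 = 33.5 kΩ.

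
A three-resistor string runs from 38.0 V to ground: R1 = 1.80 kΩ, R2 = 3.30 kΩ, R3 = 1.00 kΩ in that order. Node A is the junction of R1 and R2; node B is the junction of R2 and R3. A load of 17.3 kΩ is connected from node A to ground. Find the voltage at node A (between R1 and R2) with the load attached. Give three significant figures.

Below node A the series string R2+R3 = 4.300 kΩ sits in parallel with the 17.3 kΩ load: 3.444 kΩ.
V_A = 38.0 × 3.444/(1.80 + 3.444) = 25.0 V.

V ≈ 25.0 V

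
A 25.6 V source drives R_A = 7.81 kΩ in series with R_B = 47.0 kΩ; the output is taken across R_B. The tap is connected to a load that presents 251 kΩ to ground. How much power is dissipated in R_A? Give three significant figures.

Total resistance from the source is R_A + (R_B‖R_L) = 47.40 kΩ, so I = 25.6/47.40 kΩ = 0.5401 mA.
P = I²·R_A = (0.5401 mA)² × 7.81 kΩ = 2.28 mW.

P ≈ 2.28 mW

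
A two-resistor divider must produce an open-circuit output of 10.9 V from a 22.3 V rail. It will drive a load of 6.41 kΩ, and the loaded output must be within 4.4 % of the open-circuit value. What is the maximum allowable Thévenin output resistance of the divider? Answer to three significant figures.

R_th ≤ 295 Ω

Loading drop = R_th/(R_th + R_L) ≤ 0.0440, so R_th ≤ R_L · ε/(1−ε) = 6.41 kΩ × 0.0440/0.9560 = 295 Ω.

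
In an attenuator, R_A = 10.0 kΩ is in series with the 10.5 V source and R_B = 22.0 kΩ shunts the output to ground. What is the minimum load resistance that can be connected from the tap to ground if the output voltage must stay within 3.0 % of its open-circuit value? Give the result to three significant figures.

Output resistance R_th = R_A‖R_B = (10.0 × 22.0)/32.00 = 6.875 kΩ.
The fractional drop is R_th/(R_th + R_L); requiring this ≤ 0.0300 gives R_L ≥ R_th(1/0.0300 − 1) = 6.875 × 32.33 = 222 kΩ.

R_L(min) ≈ 222 kΩ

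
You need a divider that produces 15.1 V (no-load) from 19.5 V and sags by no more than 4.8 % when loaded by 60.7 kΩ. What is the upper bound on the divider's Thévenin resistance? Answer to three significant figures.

R_th ≤ 3.06 kΩ

Loading drop = R_th/(R_th + R_L) ≤ 0.0480, so R_th ≤ R_L · ε/(1−ε) = 60.7 kΩ × 0.0480/0.9520 = 3.06 kΩ.
(Any R1, R2 with R2/(R1+R2) = 0.774 and R1‖R2 ≤ 3.06 kΩ will meet the spec.)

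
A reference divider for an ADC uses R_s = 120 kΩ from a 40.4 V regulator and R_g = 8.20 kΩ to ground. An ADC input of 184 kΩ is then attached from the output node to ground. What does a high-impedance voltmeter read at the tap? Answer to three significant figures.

The load sits in parallel with R_g: R_g‖R_L = (8.20 × 184) / (8.20 + 184) = 7.850 kΩ.
V_out = 40.4 × 7.850 / (120 + 7.850) = 40.4 × 7.850/127.9 = 2.48 V.

V_out ≈ 2.48 V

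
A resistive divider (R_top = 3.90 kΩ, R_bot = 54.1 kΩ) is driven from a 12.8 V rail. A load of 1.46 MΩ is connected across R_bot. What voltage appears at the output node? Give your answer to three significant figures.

V_out ≈ 11.9 V

The load sits in parallel with R_bot: R_bot‖R_L = (54.1 × 1460) / (54.1 + 1460) = 52.17 kΩ.
V_out = 12.8 × 52.17 / (3.90 + 52.17) = 12.8 × 52.17/56.07 = 11.9 V.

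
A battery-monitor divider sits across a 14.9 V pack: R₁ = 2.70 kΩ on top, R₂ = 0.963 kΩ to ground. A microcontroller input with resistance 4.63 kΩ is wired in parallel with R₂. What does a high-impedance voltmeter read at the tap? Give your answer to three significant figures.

The load sits in parallel with R₂: R₂‖R_L = (963 × 4630) / (963 + 4630) = 797.2 Ω.
V_out = 14.9 × 797.2 / (2700 + 797.2) = 14.9 × 797.2/3497 = 3.40 V.
(Unloaded it would have been 3.92 V.)

V_out ≈ 3.40 V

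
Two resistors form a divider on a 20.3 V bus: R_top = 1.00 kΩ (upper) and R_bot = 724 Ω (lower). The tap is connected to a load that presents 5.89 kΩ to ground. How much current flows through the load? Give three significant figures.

R_bot‖R_L = 644.7 Ω; V_out = 20.3 × 644.7/1645 = 7.958 V.
I_L = V_out / R_L = 7.958 / 5.89 kΩ = 1.35 mA.

I_L ≈ 1.35 mA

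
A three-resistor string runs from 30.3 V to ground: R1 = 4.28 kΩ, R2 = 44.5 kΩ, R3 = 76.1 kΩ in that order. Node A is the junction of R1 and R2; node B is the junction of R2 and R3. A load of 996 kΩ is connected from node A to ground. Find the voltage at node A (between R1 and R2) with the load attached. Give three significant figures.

Below node A the series string R2+R3 = 120.6 kΩ sits in parallel with the 996 kΩ load: 107.6 kΩ.
V_A = 30.3 × 107.6/(4.28 + 107.6) = 29.1 V.

V ≈ 29.1 V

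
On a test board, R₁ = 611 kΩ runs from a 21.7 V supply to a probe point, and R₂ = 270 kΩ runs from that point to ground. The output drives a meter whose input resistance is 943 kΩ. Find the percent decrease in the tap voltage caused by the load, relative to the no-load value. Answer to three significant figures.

16.6 %

Unloaded V = 21.7 × 270/881.0 = 6.650 V.
Loaded: R₂‖R_L = 209.9 kΩ, giving V = 21.7 × 209.9/820.9 = 5.549 V.
Drop = (6.650 − 5.549) / 6.650 = 16.6 %.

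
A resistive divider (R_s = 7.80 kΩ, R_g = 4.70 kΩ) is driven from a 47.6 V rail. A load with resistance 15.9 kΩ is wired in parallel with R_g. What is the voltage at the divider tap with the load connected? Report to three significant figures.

The load sits in parallel with R_g: R_g‖R_L = (4.70 × 15.9) / (4.70 + 15.9) = 3.628 kΩ.
V_out = 47.6 × 3.628 / (7.80 + 3.628) = 47.6 × 3.628/11.43 = 15.1 V.
(Unloaded it would have been 17.9 V.)

V_out ≈ 15.1 V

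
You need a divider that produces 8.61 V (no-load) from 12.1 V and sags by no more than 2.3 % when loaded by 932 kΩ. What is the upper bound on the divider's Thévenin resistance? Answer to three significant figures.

R_th ≤ 21.9 kΩ

Loading drop = R_th/(R_th + R_L) ≤ 0.0230, so R_th ≤ R_L · ε/(1−ε) = 932 kΩ × 0.0230/0.9770 = 21.9 kΩ.
(Any R1, R2 with R2/(R1+R2) = 0.712 and R1‖R2 ≤ 21.9 kΩ will meet the spec.)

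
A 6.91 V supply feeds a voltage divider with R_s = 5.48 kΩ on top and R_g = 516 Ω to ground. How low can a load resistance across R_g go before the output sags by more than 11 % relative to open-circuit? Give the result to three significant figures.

R_L(min) ≈ 3.82 kΩ

Output resistance R_th = R_s‖R_g = (5480 × 516)/5996 = 471.6 Ω.
The fractional drop is R_th/(R_th + R_L); requiring this ≤ 0.110 gives R_L ≥ R_th(1/0.110 − 1) = 471.6 × 8.091 = 3.82 kΩ.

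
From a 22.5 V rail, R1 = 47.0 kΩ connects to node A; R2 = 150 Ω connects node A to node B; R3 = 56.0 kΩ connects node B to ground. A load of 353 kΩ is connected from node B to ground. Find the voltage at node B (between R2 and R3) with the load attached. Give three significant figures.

At node B, R3 is in parallel with the load: R3‖R_L = 48330 Ω.
Below node A the resistance is R2 + (R3‖R_L) = 48480 Ω, so V_A = 22.5 × 48480/95480 = 11.42 V.
Then V_B = V_A × (R3‖R_L)/(R2 + R3‖R_L) = 11.42 × 48330/48480 = 11.4 V.

V ≈ 11.4 V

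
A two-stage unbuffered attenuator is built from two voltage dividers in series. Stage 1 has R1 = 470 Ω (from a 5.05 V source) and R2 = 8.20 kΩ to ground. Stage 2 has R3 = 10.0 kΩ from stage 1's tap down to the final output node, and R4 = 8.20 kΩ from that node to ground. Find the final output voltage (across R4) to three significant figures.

Stage 2 presents R3+R4 = 18200 Ω as a load on stage 1's tap.
Stage 1's lower leg becomes R2‖(R3+R4) = 5653 Ω, so V_mid = 5.05 × 5653/6123 = 4.662 V.
Stage 2 is itself unloaded: V_out = V_mid × R4/(R3+R4) = 4.662 × 8200/18200 = 2.10 V.

V_out ≈ 2.10 V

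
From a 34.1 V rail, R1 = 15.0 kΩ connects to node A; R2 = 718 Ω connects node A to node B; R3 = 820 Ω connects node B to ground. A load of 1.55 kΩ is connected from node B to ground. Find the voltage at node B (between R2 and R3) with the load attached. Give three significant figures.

V ≈ 1.13 V

At node B, R3 is in parallel with the load: R3‖R_L = 536.3 Ω.
Below node A the resistance is R2 + (R3‖R_L) = 1254 Ω, so V_A = 34.1 × 1254/16250 = 2.631 V.
Then V_B = V_A × (R3‖R_L)/(R2 + R3‖R_L) = 2.631 × 536.3/1254 = 1.13 V.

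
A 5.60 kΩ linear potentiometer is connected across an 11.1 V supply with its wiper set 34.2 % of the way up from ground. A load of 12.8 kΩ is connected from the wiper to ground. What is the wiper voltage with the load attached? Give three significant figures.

The wiper splits the pot into (1−α)R = 3.685 kΩ above and αR = 1.915 kΩ below.
Lower section ‖ load = 1.666 kΩ.
V_wiper = 11.1 × 1.666/(3.685 + 1.666) = 3.46 V.

V ≈ 3.46 V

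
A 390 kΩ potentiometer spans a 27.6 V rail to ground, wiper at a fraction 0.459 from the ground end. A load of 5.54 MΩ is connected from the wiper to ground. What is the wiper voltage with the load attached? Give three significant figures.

The wiper splits the pot into (1−α)R = 211.0 kΩ above and αR = 179.0 kΩ below.
Lower section ‖ load = 173.4 kΩ.
V_wiper = 27.6 × 173.4/(211.0 + 173.4) = 12.5 V.

V ≈ 12.5 V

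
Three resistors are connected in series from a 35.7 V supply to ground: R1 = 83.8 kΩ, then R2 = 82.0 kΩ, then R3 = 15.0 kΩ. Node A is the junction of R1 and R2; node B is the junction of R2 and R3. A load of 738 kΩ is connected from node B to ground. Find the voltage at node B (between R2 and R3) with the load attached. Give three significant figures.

V ≈ 2.91 V

At node B, R3 is in parallel with the load: R3‖R_L = 14.70 kΩ.
Below node A the resistance is R2 + (R3‖R_L) = 96.70 kΩ, so V_A = 35.7 × 96.70/180.5 = 19.13 V.
Then V_B = V_A × (R3‖R_L)/(R2 + R3‖R_L) = 19.13 × 14.70/96.70 = 2.91 V.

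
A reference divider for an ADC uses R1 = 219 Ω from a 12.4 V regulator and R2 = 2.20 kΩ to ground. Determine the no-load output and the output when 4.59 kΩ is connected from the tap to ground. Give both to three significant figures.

Unloaded: 11.3 V; loaded: 10.8 V

Open-circuit: V = 12.4 × 2200/(219 + 2200) = 11.3 V.
With the load, R2 becomes R2‖R_L = 1487 Ω, so V = 12.4 × 1487/1706 = 10.8 V.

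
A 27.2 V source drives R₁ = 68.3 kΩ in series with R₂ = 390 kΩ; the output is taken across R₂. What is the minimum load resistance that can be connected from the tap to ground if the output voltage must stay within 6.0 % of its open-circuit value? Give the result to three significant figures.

R_L(min) ≈ 911 kΩ

Output resistance R_th = R₁‖R₂ = (68.3 × 390)/458.3 = 58.12 kΩ.
The fractional drop is R_th/(R_th + R_L); requiring this ≤ 0.0600 gives R_L ≥ R_th(1/0.0600 − 1) = 58.12 × 15.67 = 911 kΩ.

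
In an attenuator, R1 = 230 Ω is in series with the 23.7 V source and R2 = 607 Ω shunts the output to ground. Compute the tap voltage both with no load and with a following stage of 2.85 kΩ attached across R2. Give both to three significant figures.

Open-circuit: V = 23.7 × 607/(230 + 607) = 17.2 V.
With the load, R2 becomes R2‖R_L = 500.4 Ω, so V = 23.7 × 500.4/730.4 = 16.2 V.

Unloaded: 17.2 V; loaded: 16.2 V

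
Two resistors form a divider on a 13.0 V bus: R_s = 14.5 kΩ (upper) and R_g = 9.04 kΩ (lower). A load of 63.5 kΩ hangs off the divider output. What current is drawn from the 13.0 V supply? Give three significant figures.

I ≈ 0.580 mA

R_g‖R_L = 7.913 kΩ, so the source sees R_s + R_g‖R_L = 22.41 kΩ.
I = 13.0 V / 22.41 kΩ = 0.580 mA.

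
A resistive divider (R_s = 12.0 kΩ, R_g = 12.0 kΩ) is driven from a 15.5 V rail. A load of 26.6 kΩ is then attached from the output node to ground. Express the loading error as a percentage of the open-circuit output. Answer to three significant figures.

The divider's output (Thévenin) resistance is R_s‖R_g = 6.000 kΩ.
Fractional drop under load = R_th/(R_th + R_L) = 6.000 / (6.000 + 26.6) = 0.1840.
So the output falls by 18.4 %.

18.4 %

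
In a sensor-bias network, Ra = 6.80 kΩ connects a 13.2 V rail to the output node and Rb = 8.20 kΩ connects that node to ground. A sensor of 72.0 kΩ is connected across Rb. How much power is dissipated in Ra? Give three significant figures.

Total resistance from the source is Ra + (Rb‖R_L) = 14.16 kΩ, so I = 13.2/14.16 kΩ = 0.9321 mA.
P = I²·Ra = (0.9321 mA)² × 6.80 kΩ = 5.91 mW.

P ≈ 5.91 mW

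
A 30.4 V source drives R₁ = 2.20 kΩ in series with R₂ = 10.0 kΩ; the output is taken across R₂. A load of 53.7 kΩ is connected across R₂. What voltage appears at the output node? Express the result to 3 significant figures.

V_out ≈ 24.1 V

The load sits in parallel with R₂: R₂‖R_L = (10.0 × 53.7) / (10.0 + 53.7) = 8.430 kΩ.
V_out = 30.4 × 8.430 / (2.20 + 8.430) = 30.4 × 8.430/10.63 = 24.1 V.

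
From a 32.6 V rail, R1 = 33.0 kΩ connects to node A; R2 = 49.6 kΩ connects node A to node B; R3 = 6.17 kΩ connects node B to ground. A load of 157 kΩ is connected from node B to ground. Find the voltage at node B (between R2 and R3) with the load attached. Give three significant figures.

V ≈ 2.19 V

At node B, R3 is in parallel with the load: R3‖R_L = 5.937 kΩ.
Below node A the resistance is R2 + (R3‖R_L) = 55.54 kΩ, so V_A = 32.6 × 55.54/88.54 = 20.45 V.
Then V_B = V_A × (R3‖R_L)/(R2 + R3‖R_L) = 20.45 × 5.937/55.54 = 2.19 V.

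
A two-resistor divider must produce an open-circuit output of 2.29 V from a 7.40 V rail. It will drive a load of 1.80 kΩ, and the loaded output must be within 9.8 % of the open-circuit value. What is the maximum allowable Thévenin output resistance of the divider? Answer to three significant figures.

Loading drop = R_th/(R_th + R_L) ≤ 0.0980, so R_th ≤ R_L · ε/(1−ε) = 1.80 kΩ × 0.0980/0.9020 = 196 Ω.

R_th ≤ 196 Ω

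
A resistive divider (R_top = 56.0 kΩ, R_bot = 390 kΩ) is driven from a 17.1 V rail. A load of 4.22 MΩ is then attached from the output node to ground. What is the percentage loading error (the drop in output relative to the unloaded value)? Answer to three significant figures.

1.15 %

The divider's output (Thévenin) resistance is R_top‖R_bot = 48.97 kΩ.
Fractional drop under load = R_th/(R_th + R_L) = 48.97 / (48.97 + 4220) = 0.01147.
So the output falls by 1.15 %.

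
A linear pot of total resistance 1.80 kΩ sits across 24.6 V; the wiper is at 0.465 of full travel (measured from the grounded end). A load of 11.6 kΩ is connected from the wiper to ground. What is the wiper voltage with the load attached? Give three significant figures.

V ≈ 11.0 V

The wiper splits the pot into (1−α)R = 963.0 Ω above and αR = 837.0 Ω below.
Lower section ‖ load = 780.7 Ω.
V_wiper = 24.6 × 780.7/(963.0 + 780.7) = 11.0 V.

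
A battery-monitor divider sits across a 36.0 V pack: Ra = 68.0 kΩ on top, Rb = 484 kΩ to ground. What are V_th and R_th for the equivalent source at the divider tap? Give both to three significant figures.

V_th is the open-circuit tap voltage: 36.0 × 484/(68.0 + 484) = 31.6 V.
With the supply zeroed, Ra and Rb appear in parallel from the tap: R_th = Ra‖Rb = (68.0 × 484)/552.0 = 59.6 kΩ.

V_th = 31.6 V, R_th = 59.6 kΩ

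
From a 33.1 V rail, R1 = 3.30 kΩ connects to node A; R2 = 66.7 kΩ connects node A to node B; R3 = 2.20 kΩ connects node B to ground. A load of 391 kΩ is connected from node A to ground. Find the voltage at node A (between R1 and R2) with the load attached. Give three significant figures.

V ≈ 31.3 V

Below node A the series string R2+R3 = 68.90 kΩ sits in parallel with the 391 kΩ load: 58.58 kΩ.
V_A = 33.1 × 58.58/(3.30 + 58.58) = 31.3 V.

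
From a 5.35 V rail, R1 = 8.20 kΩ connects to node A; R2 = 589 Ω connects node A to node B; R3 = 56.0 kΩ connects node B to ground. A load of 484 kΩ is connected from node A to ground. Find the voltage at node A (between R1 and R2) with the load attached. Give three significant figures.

Below node A the series string R2+R3 = 56590 Ω sits in parallel with the 484000 Ω load: 50670 Ω.
V_A = 5.35 × 50670/(8200 + 50670) = 4.60 V.

V ≈ 4.60 V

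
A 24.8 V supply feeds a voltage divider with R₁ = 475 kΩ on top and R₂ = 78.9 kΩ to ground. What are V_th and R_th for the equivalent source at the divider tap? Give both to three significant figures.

V_th = 3.53 V, R_th = 67.7 kΩ

V_th is the open-circuit tap voltage: 24.8 × 78.9/(475 + 78.9) = 3.53 V.
With the supply zeroed, R₁ and R₂ appear in parallel from the tap: R_th = R₁‖R₂ = (475 × 78.9)/553.9 = 67.7 kΩ.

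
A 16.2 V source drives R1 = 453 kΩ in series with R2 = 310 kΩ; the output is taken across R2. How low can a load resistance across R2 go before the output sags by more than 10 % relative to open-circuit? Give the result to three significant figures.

R_L(min) ≈ 1.66 MΩ

Output resistance R_th = R1‖R2 = (453 × 310)/763.0 = 184.0 kΩ.
The fractional drop is R_th/(R_th + R_L); requiring this ≤ 0.100 gives R_L ≥ R_th(1/0.100 − 1) = 184.0 × 9.000 = 1.66 MΩ.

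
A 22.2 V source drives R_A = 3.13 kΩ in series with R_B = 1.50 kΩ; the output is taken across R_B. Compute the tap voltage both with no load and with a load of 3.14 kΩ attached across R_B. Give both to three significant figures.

Unloaded: 7.19 V; loaded: 5.44 V

Open-circuit: V = 22.2 × 1.50/(3.13 + 1.50) = 7.19 V.
With the load, R_B becomes R_B‖R_L = 1.015 kΩ, so V = 22.2 × 1.015/4.145 = 5.44 V.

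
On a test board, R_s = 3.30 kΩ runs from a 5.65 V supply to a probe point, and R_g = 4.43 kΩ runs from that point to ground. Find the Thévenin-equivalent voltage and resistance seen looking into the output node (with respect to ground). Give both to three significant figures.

V_th = 3.24 V, R_th = 1.89 kΩ

V_th is the open-circuit tap voltage: 5.65 × 4.43/(3.30 + 4.43) = 3.24 V.
With the supply zeroed, R_s and R_g appear in parallel from the tap: R_th = R_s‖R_g = (3.30 × 4.43)/7.730 = 1.89 kΩ.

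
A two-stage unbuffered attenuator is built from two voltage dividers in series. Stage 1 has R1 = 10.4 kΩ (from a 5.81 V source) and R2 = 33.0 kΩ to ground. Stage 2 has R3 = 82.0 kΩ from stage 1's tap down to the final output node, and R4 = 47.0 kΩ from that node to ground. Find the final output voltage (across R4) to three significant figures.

V_out ≈ 1.52 V

Stage 2 presents R3+R4 = 129.0 kΩ as a load on stage 1's tap.
Stage 1's lower leg becomes R2‖(R3+R4) = 26.28 kΩ, so V_mid = 5.81 × 26.28/36.68 = 4.163 V.
Stage 2 is itself unloaded: V_out = V_mid × R4/(R3+R4) = 4.163 × 47.0/129.0 = 1.52 V.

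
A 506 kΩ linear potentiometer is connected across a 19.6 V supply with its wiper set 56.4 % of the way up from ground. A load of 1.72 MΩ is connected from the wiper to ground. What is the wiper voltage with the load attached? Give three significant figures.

V ≈ 10.3 V

The wiper splits the pot into (1−α)R = 220.6 kΩ above and αR = 285.4 kΩ below.
Lower section ‖ load = 244.8 kΩ.
V_wiper = 19.6 × 244.8/(220.6 + 244.8) = 10.3 V.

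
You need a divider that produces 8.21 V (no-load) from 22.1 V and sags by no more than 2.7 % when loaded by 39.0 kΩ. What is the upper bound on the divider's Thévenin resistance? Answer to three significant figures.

Loading drop = R_th/(R_th + R_L) ≤ 0.0270, so R_th ≤ R_L · ε/(1−ε) = 39.0 kΩ × 0.0270/0.9730 = 1.08 kΩ.
(Any R1, R2 with R2/(R1+R2) = 0.371 and R1‖R2 ≤ 1.08 kΩ will meet the spec.)

R_th ≤ 1.08 kΩ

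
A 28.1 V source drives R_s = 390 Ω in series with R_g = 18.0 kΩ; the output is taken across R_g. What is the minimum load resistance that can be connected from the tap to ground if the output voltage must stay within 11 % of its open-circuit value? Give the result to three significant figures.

R_L(min) ≈ 3.09 kΩ

Output resistance R_th = R_s‖R_g = (390 × 18000)/18390 = 381.7 Ω.
The fractional drop is R_th/(R_th + R_L); requiring this ≤ 0.110 gives R_L ≥ R_th(1/0.110 − 1) = 381.7 × 8.091 = 3.09 kΩ.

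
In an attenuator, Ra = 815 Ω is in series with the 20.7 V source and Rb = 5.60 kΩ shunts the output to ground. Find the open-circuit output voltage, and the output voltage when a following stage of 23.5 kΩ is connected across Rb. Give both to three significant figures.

Open-circuit: V = 20.7 × 5600/(815 + 5600) = 18.1 V.
With the load, Rb becomes Rb‖R_L = 4522 Ω, so V = 20.7 × 4522/5337 = 17.5 V.

Unloaded: 18.1 V; loaded: 17.5 V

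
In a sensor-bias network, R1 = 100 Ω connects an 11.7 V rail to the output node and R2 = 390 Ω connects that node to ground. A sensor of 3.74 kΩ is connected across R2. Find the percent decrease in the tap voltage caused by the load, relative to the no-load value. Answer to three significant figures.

2.08 %

The divider's output (Thévenin) resistance is R1‖R2 = 79.59 Ω.
Fractional drop under load = R_th/(R_th + R_L) = 79.59 / (79.59 + 3740) = 0.02084.
So the output falls by 2.08 %.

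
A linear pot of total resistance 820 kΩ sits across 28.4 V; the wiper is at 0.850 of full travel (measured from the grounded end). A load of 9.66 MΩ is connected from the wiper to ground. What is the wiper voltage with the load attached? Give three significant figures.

The wiper splits the pot into (1−α)R = 123.0 kΩ above and αR = 697.0 kΩ below.
Lower section ‖ load = 650.1 kΩ.
V_wiper = 28.4 × 650.1/(123.0 + 650.1) = 23.9 V.

V ≈ 23.9 V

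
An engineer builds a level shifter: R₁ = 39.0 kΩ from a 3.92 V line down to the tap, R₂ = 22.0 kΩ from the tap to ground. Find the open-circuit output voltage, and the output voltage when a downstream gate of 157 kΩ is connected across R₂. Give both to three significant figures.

Open-circuit: V = 3.92 × 22.0/(39.0 + 22.0) = 1.41 V.
With the load, R₂ becomes R₂‖R_L = 19.30 kΩ, so V = 3.92 × 19.30/58.30 = 1.30 V.

Unloaded: 1.41 V; loaded: 1.30 V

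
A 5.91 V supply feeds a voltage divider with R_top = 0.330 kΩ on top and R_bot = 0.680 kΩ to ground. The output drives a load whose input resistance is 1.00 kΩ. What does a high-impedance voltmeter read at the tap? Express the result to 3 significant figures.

The load sits in parallel with R_bot: R_bot‖R_L = (680 × 1000) / (680 + 1000) = 404.8 Ω.
V_out = 5.91 × 404.8 / (330 + 404.8) = 5.91 × 404.8/734.8 = 3.26 V.

V_out ≈ 3.26 V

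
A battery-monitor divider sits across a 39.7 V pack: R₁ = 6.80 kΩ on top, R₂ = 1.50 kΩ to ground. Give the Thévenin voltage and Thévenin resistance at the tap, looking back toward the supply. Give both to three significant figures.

V_th is the open-circuit tap voltage: 39.7 × 1.50/(6.80 + 1.50) = 7.17 V.
With the supply zeroed, R₁ and R₂ appear in parallel from the tap: R_th = R₁‖R₂ = (6.80 × 1.50)/8.300 = 1.23 kΩ.

V_th = 7.17 V, R_th = 1.23 kΩ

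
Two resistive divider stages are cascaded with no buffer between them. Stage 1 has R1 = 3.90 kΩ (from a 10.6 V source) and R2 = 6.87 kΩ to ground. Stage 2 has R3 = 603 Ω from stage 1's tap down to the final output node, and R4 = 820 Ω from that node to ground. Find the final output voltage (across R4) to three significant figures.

V_out ≈ 1.42 V

Stage 2 presents R3+R4 = 1423 Ω as a load on stage 1's tap.
Stage 1's lower leg becomes R2‖(R3+R4) = 1179 Ω, so V_mid = 10.6 × 1179/5079 = 2.460 V.
Stage 2 is itself unloaded: V_out = V_mid × R4/(R3+R4) = 2.460 × 820/1423 = 1.42 V.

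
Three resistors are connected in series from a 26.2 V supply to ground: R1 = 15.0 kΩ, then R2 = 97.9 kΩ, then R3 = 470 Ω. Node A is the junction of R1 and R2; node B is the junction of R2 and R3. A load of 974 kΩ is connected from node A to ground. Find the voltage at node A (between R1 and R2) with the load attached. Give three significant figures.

V ≈ 22.4 V

Below node A the series string R2+R3 = 98370 Ω sits in parallel with the 974000 Ω load: 89350 Ω.
V_A = 26.2 × 89350/(15000 + 89350) = 22.4 V.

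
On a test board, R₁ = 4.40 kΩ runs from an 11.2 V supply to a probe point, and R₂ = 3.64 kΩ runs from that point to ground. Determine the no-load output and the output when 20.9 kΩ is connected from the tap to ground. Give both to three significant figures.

Open-circuit: V = 11.2 × 3.64/(4.40 + 3.64) = 5.07 V.
With the load, R₂ becomes R₂‖R_L = 3.100 kΩ, so V = 11.2 × 3.100/7.500 = 4.63 V.

Unloaded: 5.07 V; loaded: 4.63 V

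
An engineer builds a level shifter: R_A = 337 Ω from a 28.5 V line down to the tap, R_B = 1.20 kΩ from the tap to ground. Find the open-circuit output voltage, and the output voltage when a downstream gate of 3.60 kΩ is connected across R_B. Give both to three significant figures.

Unloaded: 22.3 V; loaded: 20.7 V

Open-circuit: V = 28.5 × 1200/(337 + 1200) = 22.3 V.
With the load, R_B becomes R_B‖R_L = 900.0 Ω, so V = 28.5 × 900.0/1237 = 20.7 V.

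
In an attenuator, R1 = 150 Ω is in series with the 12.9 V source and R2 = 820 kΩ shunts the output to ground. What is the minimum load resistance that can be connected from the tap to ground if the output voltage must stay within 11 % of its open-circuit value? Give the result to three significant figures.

R_L(min) ≈ 1.21 kΩ

Output resistance R_th = R1‖R2 = (150 × 820000)/820200 = 150.0 Ω.
The fractional drop is R_th/(R_th + R_L); requiring this ≤ 0.110 gives R_L ≥ R_th(1/0.110 − 1) = 150.0 × 8.091 = 1.21 kΩ.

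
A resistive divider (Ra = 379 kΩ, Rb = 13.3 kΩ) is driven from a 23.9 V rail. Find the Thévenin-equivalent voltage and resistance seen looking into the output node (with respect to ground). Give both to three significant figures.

V_th is the open-circuit tap voltage: 23.9 × 13.3/(379 + 13.3) = 0.810 V.
With the supply zeroed, Ra and Rb appear in parallel from the tap: R_th = Ra‖Rb = (379 × 13.3)/392.3 = 12.8 kΩ.

V_th = 0.810 V, R_th = 12.8 kΩ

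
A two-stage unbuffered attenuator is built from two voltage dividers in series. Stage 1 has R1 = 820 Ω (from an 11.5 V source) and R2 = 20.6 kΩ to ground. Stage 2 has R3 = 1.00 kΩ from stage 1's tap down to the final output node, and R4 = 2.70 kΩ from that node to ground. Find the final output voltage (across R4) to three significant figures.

Stage 2 presents R3+R4 = 3700 Ω as a load on stage 1's tap.
Stage 1's lower leg becomes R2‖(R3+R4) = 3137 Ω, so V_mid = 11.5 × 3137/3957 = 9.117 V.
Stage 2 is itself unloaded: V_out = V_mid × R4/(R3+R4) = 9.117 × 2700/3700 = 6.65 V.

V_out ≈ 6.65 V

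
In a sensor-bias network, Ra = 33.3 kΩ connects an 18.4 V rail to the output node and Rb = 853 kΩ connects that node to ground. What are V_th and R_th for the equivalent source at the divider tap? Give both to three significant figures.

V_th is the open-circuit tap voltage: 18.4 × 853/(33.3 + 853) = 17.7 V.
With the supply zeroed, Ra and Rb appear in parallel from the tap: R_th = Ra‖Rb = (33.3 × 853)/886.3 = 32.0 kΩ.

V_th = 17.7 V, R_th = 32.0 kΩ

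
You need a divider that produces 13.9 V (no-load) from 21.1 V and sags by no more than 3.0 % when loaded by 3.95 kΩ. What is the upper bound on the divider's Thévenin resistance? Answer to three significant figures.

Loading drop = R_th/(R_th + R_L) ≤ 0.0300, so R_th ≤ R_L · ε/(1−ε) = 3.95 kΩ × 0.0300/0.9700 = 122 Ω.
(Any R1, R2 with R2/(R1+R2) = 0.659 and R1‖R2 ≤ 122 Ω will meet the spec.)

R_th ≤ 122 Ω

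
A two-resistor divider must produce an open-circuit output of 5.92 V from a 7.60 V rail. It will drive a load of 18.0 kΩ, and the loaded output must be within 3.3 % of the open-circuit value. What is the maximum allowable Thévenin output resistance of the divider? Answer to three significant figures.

R_th ≤ 614 Ω

Loading drop = R_th/(R_th + R_L) ≤ 0.0330, so R_th ≤ R_L · ε/(1−ε) = 18.0 kΩ × 0.0330/0.9670 = 614 Ω.
(Any R1, R2 with R2/(R1+R2) = 0.779 and R1‖R2 ≤ 614 Ω will meet the spec.)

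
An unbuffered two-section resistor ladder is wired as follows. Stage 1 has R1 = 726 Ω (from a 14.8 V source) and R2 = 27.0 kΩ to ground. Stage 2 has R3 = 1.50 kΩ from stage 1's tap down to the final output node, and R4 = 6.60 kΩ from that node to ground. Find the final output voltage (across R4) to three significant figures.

V_out ≈ 10.8 V

Stage 2 presents R3+R4 = 8100 Ω as a load on stage 1's tap.
Stage 1's lower leg becomes R2‖(R3+R4) = 6231 Ω, so V_mid = 14.8 × 6231/6957 = 13.26 V.
Stage 2 is itself unloaded: V_out = V_mid × R4/(R3+R4) = 13.26 × 6600/8100 = 10.8 V.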